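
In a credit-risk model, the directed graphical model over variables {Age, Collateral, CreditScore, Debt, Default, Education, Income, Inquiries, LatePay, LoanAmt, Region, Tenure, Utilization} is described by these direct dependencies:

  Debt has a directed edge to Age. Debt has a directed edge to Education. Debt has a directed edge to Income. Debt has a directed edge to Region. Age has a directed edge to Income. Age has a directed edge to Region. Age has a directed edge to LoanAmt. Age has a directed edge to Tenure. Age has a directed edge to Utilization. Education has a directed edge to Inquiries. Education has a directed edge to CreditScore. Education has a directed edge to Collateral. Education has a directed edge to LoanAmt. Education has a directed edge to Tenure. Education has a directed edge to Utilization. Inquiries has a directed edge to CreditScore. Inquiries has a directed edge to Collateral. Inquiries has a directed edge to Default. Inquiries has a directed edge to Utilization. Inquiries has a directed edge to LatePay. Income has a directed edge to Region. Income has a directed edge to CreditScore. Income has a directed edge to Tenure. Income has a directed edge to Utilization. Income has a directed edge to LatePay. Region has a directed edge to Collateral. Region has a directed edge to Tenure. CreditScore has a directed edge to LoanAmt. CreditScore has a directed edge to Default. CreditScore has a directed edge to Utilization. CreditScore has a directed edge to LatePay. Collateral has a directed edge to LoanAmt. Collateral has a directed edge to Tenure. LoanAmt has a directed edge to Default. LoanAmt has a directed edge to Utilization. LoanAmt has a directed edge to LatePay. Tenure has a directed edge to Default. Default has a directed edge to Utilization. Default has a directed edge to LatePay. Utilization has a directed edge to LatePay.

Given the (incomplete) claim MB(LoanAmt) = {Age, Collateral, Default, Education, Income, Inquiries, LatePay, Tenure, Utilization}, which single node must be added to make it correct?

Recall MB(v) = parents ∪ children ∪ spouses, where spouses are the other parents of v's children.
Ch(LoanAmt) = {Default, LatePay, Utilization}.
Pa(LoanAmt) = {Age, Collateral, CreditScore, Education}.
Co-parents of LoanAmt (other parents of its children):
  Default: CreditScore, Inquiries, Tenure
  Utilization: Age, CreditScore, Default, Education, Income, Inquiries
  LatePay: CreditScore, Default, Income, Inquiries, Utilization
MB(LoanAmt) = {Age, Collateral, CreditScore, Default, Education, Income, Inquiries, LatePay, Tenure, Utilization}.
Comparing with the claimed set, CreditScore is missing.

CreditScore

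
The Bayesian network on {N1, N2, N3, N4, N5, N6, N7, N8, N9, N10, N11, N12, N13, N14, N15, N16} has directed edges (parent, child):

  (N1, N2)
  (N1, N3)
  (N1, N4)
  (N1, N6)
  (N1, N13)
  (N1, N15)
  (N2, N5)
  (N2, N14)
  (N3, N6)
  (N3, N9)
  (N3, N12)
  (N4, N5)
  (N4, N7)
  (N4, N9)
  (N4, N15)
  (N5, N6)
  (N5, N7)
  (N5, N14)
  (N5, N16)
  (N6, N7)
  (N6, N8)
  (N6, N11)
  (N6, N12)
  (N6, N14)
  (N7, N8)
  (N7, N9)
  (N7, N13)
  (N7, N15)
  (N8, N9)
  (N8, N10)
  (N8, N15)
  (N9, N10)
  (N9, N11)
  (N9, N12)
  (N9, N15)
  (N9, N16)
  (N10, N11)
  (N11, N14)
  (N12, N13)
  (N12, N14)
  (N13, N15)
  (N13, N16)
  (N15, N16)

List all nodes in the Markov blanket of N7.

{N1, N3, N4, N5, N6, N8, N9, N12, N13, N15}

A node's Markov blanket = Pa ∪ Ch ∪ (parents of Ch other than the node itself).
N7's children: N8, N9, N13, N15.
Parents of N7: N4, N5, N6.
For each child, the remaining parents (spouses of N7):
  N8: N6
  N9: N3, N4, N8
  N13: N1, N12
  N15: N1, N4, N8, N9, N13
So the Markov blanket of N7 is {N1, N3, N4, N5, N6, N8, N9, N12, N13, N15}.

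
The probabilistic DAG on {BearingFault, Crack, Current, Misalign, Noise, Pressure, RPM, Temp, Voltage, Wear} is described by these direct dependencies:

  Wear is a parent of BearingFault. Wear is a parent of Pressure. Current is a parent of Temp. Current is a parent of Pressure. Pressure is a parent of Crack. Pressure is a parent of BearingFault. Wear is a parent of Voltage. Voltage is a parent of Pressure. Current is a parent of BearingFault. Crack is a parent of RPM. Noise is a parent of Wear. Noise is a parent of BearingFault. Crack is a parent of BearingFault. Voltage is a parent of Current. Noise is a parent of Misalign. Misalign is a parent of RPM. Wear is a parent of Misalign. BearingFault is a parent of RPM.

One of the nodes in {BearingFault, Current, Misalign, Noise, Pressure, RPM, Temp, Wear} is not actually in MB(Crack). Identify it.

A node's Markov blanket = Pa ∪ Ch ∪ (parents of Ch other than the node itself).
Pa(Crack) = {Pressure}.
Crack's children: BearingFault, RPM.
Parents of each child, excluding Crack:
  BearingFault also has parents Current, Noise, Pressure, Wear.
  RPM's other parents are BearingFault, Misalign.
MB(Crack) = {BearingFault, Current, Misalign, Noise, Pressure, RPM, Wear}.
Temp is neither a parent, child, nor co-parent of Crack, so it does not belong.

Temp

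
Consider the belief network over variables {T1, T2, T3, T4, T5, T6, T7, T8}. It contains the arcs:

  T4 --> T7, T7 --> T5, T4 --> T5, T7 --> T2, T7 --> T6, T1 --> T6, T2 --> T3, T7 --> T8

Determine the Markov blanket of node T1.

T1 has child T6.
Pa(T1) = {}.
For each child, the remaining parents (spouses of T1):
  parents(T6) \ {T1} = {T7}.
Union: {} ∪ {T6} ∪ {T7} = {T6, T7}.

{T6, T7}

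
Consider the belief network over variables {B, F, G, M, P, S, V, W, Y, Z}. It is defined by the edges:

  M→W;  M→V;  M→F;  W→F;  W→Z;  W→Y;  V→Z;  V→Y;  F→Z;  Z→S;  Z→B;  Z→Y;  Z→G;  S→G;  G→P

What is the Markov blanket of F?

Recall MB(v) = parents ∪ children ∪ spouses, where spouses are the other parents of v's children.
F's parents: M, W.
F's children: Z.
Parents of each child, excluding F:
  Z's other parents are V, W.
Union: {M, W} ∪ {Z} ∪ {V, W} = {M, V, W, Z}.

{M, V, W, Z}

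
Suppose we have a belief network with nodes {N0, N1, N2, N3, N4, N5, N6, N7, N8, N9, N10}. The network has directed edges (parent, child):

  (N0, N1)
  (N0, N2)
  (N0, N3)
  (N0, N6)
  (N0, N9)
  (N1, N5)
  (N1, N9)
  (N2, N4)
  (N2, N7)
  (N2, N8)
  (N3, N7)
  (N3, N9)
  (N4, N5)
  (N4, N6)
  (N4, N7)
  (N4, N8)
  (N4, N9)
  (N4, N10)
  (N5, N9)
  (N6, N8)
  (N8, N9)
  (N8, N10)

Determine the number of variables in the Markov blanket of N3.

8

N3's children: N7, N9.
Pa(N3) = {N0}.
Parents of each child, excluding N3:
  N7: N2, N4
  N9: N0, N1, N4, N5, N8
MB(N3) = {N0, N1, N2, N4, N5, N7, N8, N9}, which has 8 nodes.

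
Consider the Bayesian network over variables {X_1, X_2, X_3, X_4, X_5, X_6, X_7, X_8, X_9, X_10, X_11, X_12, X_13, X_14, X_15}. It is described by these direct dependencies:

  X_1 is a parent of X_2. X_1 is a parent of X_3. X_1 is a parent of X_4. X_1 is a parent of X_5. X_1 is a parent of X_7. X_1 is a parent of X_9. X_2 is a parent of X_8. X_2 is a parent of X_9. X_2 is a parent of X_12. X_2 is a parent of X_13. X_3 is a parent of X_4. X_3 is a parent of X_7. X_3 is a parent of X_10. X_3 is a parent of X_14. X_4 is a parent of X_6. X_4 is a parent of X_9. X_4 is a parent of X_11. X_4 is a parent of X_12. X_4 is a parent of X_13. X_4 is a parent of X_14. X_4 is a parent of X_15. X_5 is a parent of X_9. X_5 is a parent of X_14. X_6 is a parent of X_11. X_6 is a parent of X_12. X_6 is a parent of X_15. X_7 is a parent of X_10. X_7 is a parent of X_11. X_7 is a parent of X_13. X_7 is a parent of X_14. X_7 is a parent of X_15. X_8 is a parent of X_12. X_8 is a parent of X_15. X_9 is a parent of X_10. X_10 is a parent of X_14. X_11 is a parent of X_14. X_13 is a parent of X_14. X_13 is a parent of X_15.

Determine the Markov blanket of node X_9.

{X_1, X_2, X_3, X_4, X_5, X_7, X_10}

A node's Markov blanket = Pa ∪ Ch ∪ (parents of Ch other than the node itself).
Pa(X_9) = {X_1, X_2, X_4, X_5}.
X_9's children: X_10.
Other parents of X_9's children:
  X_10: X_3, X_7
MB(X_9) = {X_1, X_2, X_3, X_4, X_5, X_7, X_10}.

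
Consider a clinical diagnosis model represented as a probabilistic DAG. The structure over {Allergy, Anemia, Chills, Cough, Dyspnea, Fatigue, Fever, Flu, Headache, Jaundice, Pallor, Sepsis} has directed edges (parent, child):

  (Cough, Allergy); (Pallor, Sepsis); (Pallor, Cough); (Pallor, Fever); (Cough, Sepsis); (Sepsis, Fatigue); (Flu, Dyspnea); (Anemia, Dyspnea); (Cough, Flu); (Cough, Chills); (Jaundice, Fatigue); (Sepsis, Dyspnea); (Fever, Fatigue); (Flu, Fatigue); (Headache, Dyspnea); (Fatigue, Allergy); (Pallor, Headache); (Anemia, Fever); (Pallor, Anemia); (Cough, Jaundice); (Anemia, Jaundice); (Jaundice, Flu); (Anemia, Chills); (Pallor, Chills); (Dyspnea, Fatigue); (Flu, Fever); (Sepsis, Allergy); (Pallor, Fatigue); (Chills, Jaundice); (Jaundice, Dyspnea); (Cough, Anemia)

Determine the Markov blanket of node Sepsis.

{Allergy, Anemia, Cough, Dyspnea, Fatigue, Fever, Flu, Headache, Jaundice, Pallor}

Children of Sepsis: Allergy, Dyspnea, Fatigue.
Pa(Sepsis) = {Cough, Pallor}.
Parents of each child, excluding Sepsis:
  Dyspnea's other parents are Anemia, Flu, Headache, Jaundice.
  parents(Fatigue) \ {Sepsis} = {Dyspnea, Fever, Flu, Jaundice, Pallor}.
  Allergy also has parents Cough, Fatigue.
Taking the union gives {Allergy, Anemia, Cough, Dyspnea, Fatigue, Fever, Flu, Headache, Jaundice, Pallor}.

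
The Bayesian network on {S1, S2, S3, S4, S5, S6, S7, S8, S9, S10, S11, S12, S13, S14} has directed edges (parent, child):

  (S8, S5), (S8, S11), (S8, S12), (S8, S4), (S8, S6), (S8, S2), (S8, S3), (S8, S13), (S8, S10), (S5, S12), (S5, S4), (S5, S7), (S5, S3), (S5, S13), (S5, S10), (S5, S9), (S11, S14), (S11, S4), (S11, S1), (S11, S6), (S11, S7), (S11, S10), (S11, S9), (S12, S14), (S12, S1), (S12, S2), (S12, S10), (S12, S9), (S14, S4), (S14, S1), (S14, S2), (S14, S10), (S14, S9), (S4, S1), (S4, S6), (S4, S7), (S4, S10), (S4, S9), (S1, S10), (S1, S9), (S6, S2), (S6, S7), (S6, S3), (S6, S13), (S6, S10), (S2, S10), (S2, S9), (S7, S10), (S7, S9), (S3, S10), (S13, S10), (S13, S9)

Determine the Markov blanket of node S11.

A node's Markov blanket = Pa ∪ Ch ∪ (parents of Ch other than the node itself).
S11 has children S1, S4, S6, S7, S9, S10, S14.
Parents of S11: S8.
For each child, the remaining parents (spouses of S11):
  S14: S12
  S4: S5, S8, S14
  S1: S4, S12, S14
  S6: S4, S8
  S7: S4, S5, S6
  S10: S1, S2, S3, S4, S5, S6, S7, S8, S12, S13, S14
  S9: S1, S2, S4, S5, S7, S12, S13, S14
Union: {S8} ∪ {S1, S4, S6, S7, S9, S10, S14} ∪ {S1, S2, S3, S4, S5, S6, S7, S8, S12, S13, S14} = {S1, S2, S3, S4, S5, S6, S7, S8, S9, S10, S12, S13, S14}.

{S1, S2, S3, S4, S5, S6, S7, S8, S9, S10, S12, S13, S14}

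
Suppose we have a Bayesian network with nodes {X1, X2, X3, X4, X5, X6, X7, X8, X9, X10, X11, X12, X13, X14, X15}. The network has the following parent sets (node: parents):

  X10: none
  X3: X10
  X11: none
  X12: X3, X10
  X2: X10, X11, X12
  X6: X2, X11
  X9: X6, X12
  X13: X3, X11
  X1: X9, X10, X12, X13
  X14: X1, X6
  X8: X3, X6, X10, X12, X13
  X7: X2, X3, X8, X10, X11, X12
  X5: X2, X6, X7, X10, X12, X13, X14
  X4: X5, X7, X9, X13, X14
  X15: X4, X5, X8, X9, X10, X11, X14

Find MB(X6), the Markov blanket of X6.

{X1, X2, X3, X5, X7, X8, X9, X10, X11, X12, X13, X14}

The Markov blanket of a node is its parents, its children, and the other parents of its children.
X6's parents: X2, X11.
X6's children: X5, X8, X9, X14.
Parents of each child, excluding X6:
  parents(X9) \ {X6} = {X12}.
  parents(X14) \ {X6} = {X1}.
  X8's other parents are X3, X10, X12, X13.
  parents(X5) \ {X6} = {X2, X7, X10, X12, X13, X14}.
Taking the union gives {X1, X2, X3, X5, X7, X8, X9, X10, X11, X12, X13, X14}.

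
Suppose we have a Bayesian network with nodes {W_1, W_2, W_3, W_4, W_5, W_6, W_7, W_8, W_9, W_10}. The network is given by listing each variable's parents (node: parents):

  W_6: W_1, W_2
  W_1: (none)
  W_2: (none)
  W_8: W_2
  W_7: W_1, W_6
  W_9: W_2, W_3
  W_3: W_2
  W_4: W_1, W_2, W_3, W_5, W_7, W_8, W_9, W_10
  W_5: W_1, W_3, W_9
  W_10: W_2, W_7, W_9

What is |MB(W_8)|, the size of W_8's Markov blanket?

A node's Markov blanket = Pa ∪ Ch ∪ (parents of Ch other than the node itself).
Ch(W_8) = {W_4}.
Parents of W_8: W_2.
Co-parents of W_8 (other parents of its children):
  W_4: W_1, W_2, W_3, W_5, W_7, W_9, W_10
MB(W_8) = {W_1, W_2, W_3, W_4, W_5, W_7, W_9, W_10}, which has 8 nodes.

8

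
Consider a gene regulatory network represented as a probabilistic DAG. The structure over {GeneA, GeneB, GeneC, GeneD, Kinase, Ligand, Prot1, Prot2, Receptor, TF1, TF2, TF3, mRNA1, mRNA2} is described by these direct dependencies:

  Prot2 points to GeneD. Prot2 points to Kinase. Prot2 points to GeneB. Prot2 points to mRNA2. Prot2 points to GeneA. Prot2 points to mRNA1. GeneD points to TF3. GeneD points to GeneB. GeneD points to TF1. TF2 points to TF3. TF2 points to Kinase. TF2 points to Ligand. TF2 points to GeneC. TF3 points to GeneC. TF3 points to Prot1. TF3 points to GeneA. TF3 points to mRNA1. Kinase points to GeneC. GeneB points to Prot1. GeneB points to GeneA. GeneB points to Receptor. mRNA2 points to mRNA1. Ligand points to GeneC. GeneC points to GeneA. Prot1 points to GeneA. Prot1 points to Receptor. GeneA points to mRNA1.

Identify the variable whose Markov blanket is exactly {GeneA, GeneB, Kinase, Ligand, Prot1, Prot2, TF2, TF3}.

The target node must have every member of {GeneA, GeneB, Kinase, Ligand, Prot1, Prot2, TF2, TF3} as a parent, child, or co-parent, and no others.
Parents of GeneC: Kinase, Ligand, TF2, TF3; children: GeneA; co-parents: GeneB, Prot1, Prot2, TF3.
These exactly cover the given set, so the node is GeneC.

GeneC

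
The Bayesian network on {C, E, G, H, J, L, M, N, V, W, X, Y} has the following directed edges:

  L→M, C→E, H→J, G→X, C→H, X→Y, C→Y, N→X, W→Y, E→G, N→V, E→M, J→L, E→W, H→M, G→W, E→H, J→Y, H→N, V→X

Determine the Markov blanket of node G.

{E, N, V, W, X}

By definition, MB(G) is built from G's parents, G's children, and the co-parents of G.
G has parent E.
G's children: W, X.
For each child, the remaining parents (spouses of G):
  W: E
  X: N, V
Union: {E} ∪ {W, X} ∪ {E, N, V} = {E, N, V, W, X}.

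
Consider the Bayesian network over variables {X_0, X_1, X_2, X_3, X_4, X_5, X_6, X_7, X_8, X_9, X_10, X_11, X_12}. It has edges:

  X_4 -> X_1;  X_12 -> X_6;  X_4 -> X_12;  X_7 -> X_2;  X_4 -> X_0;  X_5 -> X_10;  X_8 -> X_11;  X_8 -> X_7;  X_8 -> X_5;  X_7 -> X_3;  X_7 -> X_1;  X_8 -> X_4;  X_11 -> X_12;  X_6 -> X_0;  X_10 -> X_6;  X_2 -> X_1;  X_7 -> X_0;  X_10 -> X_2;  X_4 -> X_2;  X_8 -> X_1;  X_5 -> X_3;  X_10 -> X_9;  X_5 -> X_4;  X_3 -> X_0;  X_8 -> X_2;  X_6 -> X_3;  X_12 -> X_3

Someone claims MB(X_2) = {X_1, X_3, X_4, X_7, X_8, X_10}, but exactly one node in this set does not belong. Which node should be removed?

A node's Markov blanket = Pa ∪ Ch ∪ (parents of Ch other than the node itself).
X_2's children: X_1.
X_2 has parents X_4, X_7, X_8, X_10.
Parents of each child, excluding X_2:
  X_1's other parents are X_4, X_7, X_8.
MB(X_2) = {X_1, X_4, X_7, X_8, X_10}.
X_3 is neither a parent, child, nor co-parent of X_2, so it does not belong.

X_3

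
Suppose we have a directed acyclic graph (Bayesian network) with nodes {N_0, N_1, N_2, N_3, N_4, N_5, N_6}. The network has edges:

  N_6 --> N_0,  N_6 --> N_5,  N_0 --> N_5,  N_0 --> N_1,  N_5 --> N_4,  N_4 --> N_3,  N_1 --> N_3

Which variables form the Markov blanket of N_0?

N_0 has children N_1, N_5.
N_0's parents: N_6.
Parents of each child, excluding N_0:
  parents(N_5) \ {N_0} = {N_6}.
  N_1 has no other parent.
Union: {N_6} ∪ {N_1, N_5} ∪ {N_6} = {N_1, N_5, N_6}.

{N_1, N_5, N_6}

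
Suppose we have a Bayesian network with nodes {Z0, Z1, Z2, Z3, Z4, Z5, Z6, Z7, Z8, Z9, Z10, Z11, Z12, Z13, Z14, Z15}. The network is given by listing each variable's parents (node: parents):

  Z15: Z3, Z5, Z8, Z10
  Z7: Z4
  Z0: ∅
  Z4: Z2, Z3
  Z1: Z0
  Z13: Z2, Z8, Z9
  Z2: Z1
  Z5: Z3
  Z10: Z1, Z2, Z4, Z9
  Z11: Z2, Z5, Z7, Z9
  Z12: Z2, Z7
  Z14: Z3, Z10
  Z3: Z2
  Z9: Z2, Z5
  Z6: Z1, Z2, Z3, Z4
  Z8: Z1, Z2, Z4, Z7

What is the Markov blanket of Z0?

Ch(Z0) = {Z1}.
Z0's parents: none.
Co-parents of Z0 (other parents of its children):
  Z1: —
Union: {} ∪ {Z1} ∪ {} = {Z1}.

{Z1}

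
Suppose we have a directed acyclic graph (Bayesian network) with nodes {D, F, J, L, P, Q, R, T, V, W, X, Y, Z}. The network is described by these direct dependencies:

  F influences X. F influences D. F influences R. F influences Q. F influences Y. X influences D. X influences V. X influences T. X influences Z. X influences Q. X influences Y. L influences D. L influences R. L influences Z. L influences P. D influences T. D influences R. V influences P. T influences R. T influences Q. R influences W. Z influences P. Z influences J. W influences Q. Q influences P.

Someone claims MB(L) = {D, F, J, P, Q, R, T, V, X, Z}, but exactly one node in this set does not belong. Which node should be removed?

J

L's parents: none.
Ch(L) = {D, P, R, Z}.
Co-parents of L (other parents of its children):
  D: F, X
  R: D, F, T
  Z: X
  P: Q, V, Z
MB(L) = {D, F, P, Q, R, T, V, X, Z}.
J is neither a parent, child, nor co-parent of L, so it does not belong.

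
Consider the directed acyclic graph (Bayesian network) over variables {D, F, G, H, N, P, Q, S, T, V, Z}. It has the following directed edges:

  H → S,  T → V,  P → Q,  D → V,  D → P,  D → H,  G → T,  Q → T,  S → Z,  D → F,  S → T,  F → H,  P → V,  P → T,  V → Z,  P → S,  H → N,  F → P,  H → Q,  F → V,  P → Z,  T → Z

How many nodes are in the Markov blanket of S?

Pa(S) = {H, P}.
S has children T, Z.
Co-parents of S (other parents of its children):
  T also has parents G, P, Q.
  Z also has parents P, T, V.
MB(S) = {G, H, P, Q, T, V, Z}, which has 7 nodes.

7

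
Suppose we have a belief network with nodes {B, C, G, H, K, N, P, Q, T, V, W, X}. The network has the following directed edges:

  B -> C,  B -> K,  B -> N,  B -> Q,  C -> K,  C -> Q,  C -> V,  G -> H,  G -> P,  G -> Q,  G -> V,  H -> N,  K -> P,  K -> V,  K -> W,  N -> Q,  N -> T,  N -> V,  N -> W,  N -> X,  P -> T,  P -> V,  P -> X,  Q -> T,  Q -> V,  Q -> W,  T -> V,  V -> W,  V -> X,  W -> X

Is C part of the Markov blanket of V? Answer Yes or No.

Yes

C is a parent of V.
So C ∈ MB(V).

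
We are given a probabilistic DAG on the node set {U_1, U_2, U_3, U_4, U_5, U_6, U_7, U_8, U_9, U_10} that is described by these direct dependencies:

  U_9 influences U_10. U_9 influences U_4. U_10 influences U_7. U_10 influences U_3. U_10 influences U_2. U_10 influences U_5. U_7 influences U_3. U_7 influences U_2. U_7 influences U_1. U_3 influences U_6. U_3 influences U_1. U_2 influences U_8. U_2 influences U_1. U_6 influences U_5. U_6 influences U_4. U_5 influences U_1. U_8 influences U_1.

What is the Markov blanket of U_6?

{U_3, U_4, U_5, U_9, U_10}

By definition, MB(U_6) is built from U_6's parents, U_6's children, and the co-parents of U_6.
U_6 has children U_4, U_5.
U_6's parents: U_3.
Co-parents of U_6 (other parents of its children):
  parents(U_5) \ {U_6} = {U_10}.
  U_4 also has parent U_9.
Union: {U_3} ∪ {U_4, U_5} ∪ {U_9, U_10} = {U_3, U_4, U_5, U_9, U_10}.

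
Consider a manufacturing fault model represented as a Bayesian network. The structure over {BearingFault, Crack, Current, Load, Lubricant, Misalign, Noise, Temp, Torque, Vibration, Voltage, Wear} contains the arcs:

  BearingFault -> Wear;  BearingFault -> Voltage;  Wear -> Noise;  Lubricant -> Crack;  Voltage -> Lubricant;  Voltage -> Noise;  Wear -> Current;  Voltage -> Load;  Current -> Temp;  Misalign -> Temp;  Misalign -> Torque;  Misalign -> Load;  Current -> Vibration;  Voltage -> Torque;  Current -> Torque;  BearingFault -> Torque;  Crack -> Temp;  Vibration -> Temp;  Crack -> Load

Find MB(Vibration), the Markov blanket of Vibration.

A node's Markov blanket = Pa ∪ Ch ∪ (parents of Ch other than the node itself).
Vibration's parents: Current.
Children of Vibration: Temp.
Parents of each child, excluding Vibration:
  parents(Temp) \ {Vibration} = {Crack, Current, Misalign}.
Union: {Current} ∪ {Temp} ∪ {Crack, Current, Misalign} = {Crack, Current, Misalign, Temp}.

{Crack, Current, Misalign, Temp}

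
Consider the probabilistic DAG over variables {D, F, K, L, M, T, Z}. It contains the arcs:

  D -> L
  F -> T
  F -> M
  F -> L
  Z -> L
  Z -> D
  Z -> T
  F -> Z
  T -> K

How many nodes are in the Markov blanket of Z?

Recall MB(v) = parents ∪ children ∪ spouses, where spouses are the other parents of v's children.
Parents of Z: F.
Children of Z: D, L, T.
Parents of each child, excluding Z:
  T: F
  D: —
  L: D, F
MB(Z) = {D, F, L, T}, which has 4 nodes.

4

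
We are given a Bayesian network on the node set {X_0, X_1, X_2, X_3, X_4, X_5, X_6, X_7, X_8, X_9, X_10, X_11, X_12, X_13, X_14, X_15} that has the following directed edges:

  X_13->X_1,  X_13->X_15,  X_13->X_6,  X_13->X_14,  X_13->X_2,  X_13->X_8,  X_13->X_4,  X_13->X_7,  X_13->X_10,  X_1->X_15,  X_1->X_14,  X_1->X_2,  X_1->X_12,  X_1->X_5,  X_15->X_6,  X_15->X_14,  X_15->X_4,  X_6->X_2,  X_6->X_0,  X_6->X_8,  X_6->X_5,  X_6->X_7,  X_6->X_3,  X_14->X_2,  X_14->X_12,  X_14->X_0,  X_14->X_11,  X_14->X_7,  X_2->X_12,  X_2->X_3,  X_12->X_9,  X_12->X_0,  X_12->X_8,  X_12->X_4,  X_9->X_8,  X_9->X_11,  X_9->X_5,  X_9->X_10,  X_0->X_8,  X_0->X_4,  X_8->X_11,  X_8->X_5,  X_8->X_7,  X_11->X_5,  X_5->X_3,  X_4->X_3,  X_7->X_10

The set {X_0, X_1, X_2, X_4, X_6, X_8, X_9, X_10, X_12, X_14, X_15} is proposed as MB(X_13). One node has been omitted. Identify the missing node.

Pa(X_13) = {}.
X_13's children: X_1, X_2, X_4, X_6, X_7, X_8, X_10, X_14, X_15.
For each child, the remaining parents (spouses of X_13):
  X_1: no additional parents.
  parents(X_15) \ {X_13} = {X_1}.
  X_6 also has parent X_15.
  X_14's other parents are X_1, X_15.
  parents(X_2) \ {X_13} = {X_1, X_6, X_14}.
  X_8's other parents are X_0, X_6, X_9, X_12.
  X_4 also has parents X_0, X_12, X_15.
  parents(X_7) \ {X_13} = {X_6, X_8, X_14}.
  X_10's other parents are X_7, X_9.
MB(X_13) = {X_0, X_1, X_2, X_4, X_6, X_7, X_8, X_9, X_10, X_12, X_14, X_15}.
Comparing with the claimed set, X_7 is missing.

X_7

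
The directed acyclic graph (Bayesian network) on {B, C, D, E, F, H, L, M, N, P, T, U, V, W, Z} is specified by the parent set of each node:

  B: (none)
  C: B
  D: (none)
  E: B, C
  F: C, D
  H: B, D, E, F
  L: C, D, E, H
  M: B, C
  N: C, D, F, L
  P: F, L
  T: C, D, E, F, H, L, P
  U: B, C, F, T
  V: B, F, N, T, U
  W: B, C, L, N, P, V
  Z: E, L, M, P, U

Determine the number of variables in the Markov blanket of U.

11

Parents of U: B, C, F, T.
U's children: V, Z.
Other parents of U's children:
  V also has parents B, F, N, T.
  parents(Z) \ {U} = {E, L, M, P}.
MB(U) = {B, C, E, F, L, M, N, P, T, V, Z}, which has 11 nodes.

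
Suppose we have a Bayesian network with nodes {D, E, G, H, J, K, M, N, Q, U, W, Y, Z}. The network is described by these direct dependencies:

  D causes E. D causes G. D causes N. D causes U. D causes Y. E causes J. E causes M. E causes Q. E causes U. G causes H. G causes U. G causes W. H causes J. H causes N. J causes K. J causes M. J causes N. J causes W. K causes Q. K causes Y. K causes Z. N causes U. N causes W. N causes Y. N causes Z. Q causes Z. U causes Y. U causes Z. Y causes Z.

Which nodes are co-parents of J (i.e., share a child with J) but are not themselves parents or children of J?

{D, G}

Children of J: K, M, N, W.
  K: —
  M: E
  N: D, H
  W: G, N
Excluding nodes already adjacent to J (E, H, K, M, N, W), the co-parent-only contribution is {D, G}.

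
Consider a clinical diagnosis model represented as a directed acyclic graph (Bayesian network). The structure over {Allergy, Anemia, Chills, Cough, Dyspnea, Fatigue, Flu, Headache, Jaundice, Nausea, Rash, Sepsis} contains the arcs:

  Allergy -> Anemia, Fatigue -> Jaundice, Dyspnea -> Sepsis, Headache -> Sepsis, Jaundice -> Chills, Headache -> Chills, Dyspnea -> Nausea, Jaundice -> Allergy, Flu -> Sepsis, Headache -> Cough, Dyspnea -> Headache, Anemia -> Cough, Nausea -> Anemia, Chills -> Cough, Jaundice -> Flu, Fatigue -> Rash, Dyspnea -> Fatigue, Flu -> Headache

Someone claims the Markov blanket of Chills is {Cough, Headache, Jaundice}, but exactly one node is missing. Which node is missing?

Anemia

A node's Markov blanket = Pa ∪ Ch ∪ (parents of Ch other than the node itself).
Parents of Chills: Headache, Jaundice.
Chills has child Cough.
Other parents of Chills's children:
  parents(Cough) \ {Chills} = {Anemia, Headache}.
MB(Chills) = {Anemia, Cough, Headache, Jaundice}.
Comparing with the claimed set, Anemia is missing.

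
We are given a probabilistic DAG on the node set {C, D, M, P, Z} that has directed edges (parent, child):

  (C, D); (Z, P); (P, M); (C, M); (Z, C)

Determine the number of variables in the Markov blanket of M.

By definition, MB(M) is built from M's parents, M's children, and the co-parents of M.
M's children: none.
Parents of M: C, P.
M has no children, so there are no co-parents.
MB(M) = {C, P}, which has 2 nodes.

2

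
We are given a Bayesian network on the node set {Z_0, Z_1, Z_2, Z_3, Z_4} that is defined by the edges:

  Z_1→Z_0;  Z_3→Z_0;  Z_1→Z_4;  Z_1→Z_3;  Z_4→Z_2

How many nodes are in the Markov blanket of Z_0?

2

A node's Markov blanket = Pa ∪ Ch ∪ (parents of Ch other than the node itself).
Parents of Z_0: Z_1, Z_3.
Z_0 has no children.
Z_0 has no children, so there are no co-parents.
MB(Z_0) = {Z_1, Z_3}, which has 2 nodes.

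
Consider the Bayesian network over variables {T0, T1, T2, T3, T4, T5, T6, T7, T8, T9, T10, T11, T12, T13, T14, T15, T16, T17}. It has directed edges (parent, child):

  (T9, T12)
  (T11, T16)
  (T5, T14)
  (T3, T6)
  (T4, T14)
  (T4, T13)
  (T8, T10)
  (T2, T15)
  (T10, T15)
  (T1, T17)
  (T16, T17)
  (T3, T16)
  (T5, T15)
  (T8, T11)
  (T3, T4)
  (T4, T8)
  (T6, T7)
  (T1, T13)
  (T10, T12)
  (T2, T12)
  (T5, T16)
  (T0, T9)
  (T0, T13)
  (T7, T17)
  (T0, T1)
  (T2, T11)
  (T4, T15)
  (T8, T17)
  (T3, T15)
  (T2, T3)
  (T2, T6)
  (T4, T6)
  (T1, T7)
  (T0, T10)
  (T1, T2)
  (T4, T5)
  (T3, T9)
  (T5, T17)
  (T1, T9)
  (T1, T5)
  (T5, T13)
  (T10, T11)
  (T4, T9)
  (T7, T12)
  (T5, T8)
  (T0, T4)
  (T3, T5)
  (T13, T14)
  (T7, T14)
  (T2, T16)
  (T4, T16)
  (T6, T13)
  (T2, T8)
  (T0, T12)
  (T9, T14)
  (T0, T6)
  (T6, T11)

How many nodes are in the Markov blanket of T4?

A node's Markov blanket = Pa ∪ Ch ∪ (parents of Ch other than the node itself).
Parents of T4: T0, T3.
T4 has children T5, T6, T8, T9, T13, T14, T15, T16.
Co-parents of T4 (other parents of its children):
  parents(T5) \ {T4} = {T1, T3}.
  parents(T6) \ {T4} = {T0, T2, T3}.
  parents(T8) \ {T4} = {T2, T5}.
  T9's other parents are T0, T1, T3.
  T13's other parents are T0, T1, T5, T6.
  T14 also has parents T5, T7, T9, T13.
  T15's other parents are T2, T3, T5, T10.
  parents(T16) \ {T4} = {T2, T3, T5, T11}.
MB(T4) = {T0, T1, T2, T3, T5, T6, T7, T8, T9, T10, T11, T13, T14, T15, T16}, which has 15 nodes.

15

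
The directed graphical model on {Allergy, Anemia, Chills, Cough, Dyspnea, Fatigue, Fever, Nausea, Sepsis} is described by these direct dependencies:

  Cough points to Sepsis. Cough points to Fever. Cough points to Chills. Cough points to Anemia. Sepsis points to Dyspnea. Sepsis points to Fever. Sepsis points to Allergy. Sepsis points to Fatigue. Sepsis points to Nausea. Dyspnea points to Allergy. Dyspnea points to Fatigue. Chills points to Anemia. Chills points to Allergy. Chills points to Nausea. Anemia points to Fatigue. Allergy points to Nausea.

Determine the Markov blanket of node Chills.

{Allergy, Anemia, Cough, Dyspnea, Nausea, Sepsis}

Chills has children Allergy, Anemia, Nausea.
Pa(Chills) = {Cough}.
Parents of each child, excluding Chills:
  Anemia also has parent Cough.
  Allergy's other parents are Dyspnea, Sepsis.
  Nausea's other parents are Allergy, Sepsis.
So the Markov blanket of Chills is {Allergy, Anemia, Cough, Dyspnea, Nausea, Sepsis}.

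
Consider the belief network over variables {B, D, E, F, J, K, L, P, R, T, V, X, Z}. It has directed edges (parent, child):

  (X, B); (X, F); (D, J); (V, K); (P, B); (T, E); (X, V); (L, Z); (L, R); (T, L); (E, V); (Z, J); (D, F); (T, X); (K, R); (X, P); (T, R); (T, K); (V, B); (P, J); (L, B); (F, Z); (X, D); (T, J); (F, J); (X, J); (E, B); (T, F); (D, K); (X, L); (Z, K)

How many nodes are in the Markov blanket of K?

6

A node's Markov blanket = Pa ∪ Ch ∪ (parents of Ch other than the node itself).
Parents of K: D, T, V, Z.
K's children: R.
For each child, the remaining parents (spouses of K):
  R also has parents L, T.
MB(K) = {D, L, R, T, V, Z}, which has 6 nodes.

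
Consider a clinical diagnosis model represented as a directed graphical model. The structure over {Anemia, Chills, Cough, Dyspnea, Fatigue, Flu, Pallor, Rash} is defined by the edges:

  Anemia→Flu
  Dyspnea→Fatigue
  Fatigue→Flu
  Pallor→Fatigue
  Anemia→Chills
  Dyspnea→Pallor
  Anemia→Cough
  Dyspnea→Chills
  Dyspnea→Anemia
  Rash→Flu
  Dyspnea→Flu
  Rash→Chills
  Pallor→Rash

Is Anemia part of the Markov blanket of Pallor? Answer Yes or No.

No

A node's Markov blanket = Pa ∪ Ch ∪ (parents of Ch other than the node itself).
Pallor's parents: Dyspnea.
Ch(Pallor) = {Fatigue, Rash}.
Other parents of Pallor's children:
  Fatigue: Dyspnea
  Rash: —
MB(Pallor) = {Dyspnea, Fatigue, Rash}; Anemia is not in this set.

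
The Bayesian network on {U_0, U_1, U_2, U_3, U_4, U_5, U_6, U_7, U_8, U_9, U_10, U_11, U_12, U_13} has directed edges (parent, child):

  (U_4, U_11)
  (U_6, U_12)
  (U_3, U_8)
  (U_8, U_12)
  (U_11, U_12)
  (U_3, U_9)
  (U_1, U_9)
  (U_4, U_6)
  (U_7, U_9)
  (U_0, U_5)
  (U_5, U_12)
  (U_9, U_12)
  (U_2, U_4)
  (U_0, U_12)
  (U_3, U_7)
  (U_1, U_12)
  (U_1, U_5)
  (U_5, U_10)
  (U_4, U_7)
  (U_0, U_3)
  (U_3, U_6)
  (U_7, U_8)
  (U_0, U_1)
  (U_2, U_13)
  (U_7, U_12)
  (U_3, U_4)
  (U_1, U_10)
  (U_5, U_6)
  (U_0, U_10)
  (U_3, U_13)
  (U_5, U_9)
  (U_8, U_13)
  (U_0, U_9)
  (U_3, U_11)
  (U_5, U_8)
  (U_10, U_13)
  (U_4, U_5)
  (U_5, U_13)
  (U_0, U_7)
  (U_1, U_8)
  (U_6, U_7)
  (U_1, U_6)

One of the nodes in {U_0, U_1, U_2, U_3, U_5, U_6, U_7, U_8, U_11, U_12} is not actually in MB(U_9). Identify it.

Parents of U_9: U_0, U_1, U_3, U_5, U_7.
U_9's children: U_12.
Other parents of U_9's children:
  U_12's other parents are U_0, U_1, U_5, U_6, U_7, U_8, U_11.
MB(U_9) = {U_0, U_1, U_3, U_5, U_6, U_7, U_8, U_11, U_12}.
U_2 is neither a parent, child, nor co-parent of U_9, so it does not belong.

U_2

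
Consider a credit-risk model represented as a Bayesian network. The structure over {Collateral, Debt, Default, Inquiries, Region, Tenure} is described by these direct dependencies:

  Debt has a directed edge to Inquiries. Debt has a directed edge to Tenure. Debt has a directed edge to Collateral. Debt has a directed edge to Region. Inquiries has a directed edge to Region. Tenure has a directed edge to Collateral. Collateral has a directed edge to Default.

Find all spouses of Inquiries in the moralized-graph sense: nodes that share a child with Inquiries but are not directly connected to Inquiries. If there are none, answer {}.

{}

Children of Inquiries: Region.
  Region's other parent is Debt.
Excluding nodes already adjacent to Inquiries (Debt, Region), the co-parent-only contribution is {}.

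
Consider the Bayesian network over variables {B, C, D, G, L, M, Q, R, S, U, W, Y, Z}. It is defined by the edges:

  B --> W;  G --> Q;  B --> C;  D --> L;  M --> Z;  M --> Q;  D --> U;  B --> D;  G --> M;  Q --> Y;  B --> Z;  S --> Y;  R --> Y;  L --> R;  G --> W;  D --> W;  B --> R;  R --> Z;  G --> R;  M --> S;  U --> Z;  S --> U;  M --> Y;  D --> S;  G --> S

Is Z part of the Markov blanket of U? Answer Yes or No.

Yes

Z is a child of U.
So Z ∈ MB(U).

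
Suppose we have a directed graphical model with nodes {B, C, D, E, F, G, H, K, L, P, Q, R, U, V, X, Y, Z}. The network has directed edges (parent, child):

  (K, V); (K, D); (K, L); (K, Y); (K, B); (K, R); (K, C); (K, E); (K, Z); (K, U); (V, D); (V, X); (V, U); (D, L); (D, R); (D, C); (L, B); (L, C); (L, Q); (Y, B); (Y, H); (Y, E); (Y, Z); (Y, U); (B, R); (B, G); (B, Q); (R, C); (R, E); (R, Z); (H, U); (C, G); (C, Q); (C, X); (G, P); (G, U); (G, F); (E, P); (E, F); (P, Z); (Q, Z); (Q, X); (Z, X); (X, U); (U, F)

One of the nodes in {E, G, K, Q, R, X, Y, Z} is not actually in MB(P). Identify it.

By definition, MB(P) is built from P's parents, P's children, and the co-parents of P.
P has parents E, G.
P has child Z.
For each child, the remaining parents (spouses of P):
  parents(Z) \ {P} = {K, Q, R, Y}.
MB(P) = {E, G, K, Q, R, Y, Z}.
X is neither a parent, child, nor co-parent of P, so it does not belong.

X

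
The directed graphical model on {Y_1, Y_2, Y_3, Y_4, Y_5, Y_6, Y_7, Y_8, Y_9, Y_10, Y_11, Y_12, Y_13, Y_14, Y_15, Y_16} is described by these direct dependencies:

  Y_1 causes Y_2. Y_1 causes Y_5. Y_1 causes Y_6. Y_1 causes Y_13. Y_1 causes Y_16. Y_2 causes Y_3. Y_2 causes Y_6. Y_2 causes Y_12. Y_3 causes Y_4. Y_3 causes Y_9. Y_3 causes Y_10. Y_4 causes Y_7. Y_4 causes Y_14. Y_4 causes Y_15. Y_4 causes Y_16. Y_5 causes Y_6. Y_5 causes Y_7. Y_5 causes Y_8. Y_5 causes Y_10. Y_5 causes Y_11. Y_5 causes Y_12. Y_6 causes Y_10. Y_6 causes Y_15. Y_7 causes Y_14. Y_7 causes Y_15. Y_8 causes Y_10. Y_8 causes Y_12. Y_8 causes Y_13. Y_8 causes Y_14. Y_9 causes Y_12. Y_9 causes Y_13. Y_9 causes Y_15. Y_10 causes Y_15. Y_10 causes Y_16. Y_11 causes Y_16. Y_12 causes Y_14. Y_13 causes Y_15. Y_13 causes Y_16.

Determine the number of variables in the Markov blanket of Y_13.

10

Y_13 has children Y_15, Y_16.
Parents of Y_13: Y_1, Y_8, Y_9.
Parents of each child, excluding Y_13:
  Y_15: Y_4, Y_6, Y_7, Y_9, Y_10
  Y_16: Y_1, Y_4, Y_10, Y_11
MB(Y_13) = {Y_1, Y_4, Y_6, Y_7, Y_8, Y_9, Y_10, Y_11, Y_15, Y_16}, which has 10 nodes.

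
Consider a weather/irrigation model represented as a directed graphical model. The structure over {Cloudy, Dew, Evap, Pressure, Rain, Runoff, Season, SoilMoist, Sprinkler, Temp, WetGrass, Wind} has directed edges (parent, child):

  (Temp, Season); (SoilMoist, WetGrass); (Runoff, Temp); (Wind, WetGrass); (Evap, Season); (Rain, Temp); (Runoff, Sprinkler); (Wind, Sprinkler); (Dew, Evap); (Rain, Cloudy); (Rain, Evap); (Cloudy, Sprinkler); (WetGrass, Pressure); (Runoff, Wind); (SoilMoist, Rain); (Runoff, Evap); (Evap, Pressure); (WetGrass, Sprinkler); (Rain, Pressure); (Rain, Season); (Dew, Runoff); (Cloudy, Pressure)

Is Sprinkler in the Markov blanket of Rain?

Children of Rain: Cloudy, Evap, Pressure, Season, Temp.
Rain has parent SoilMoist.
Co-parents of Rain (other parents of its children):
  Temp's other parent is Runoff.
  Evap's other parents are Dew, Runoff.
  Cloudy: no additional parents.
  Season also has parents Evap, Temp.
  parents(Pressure) \ {Rain} = {Cloudy, Evap, WetGrass}.
MB(Rain) = {Cloudy, Dew, Evap, Pressure, Runoff, Season, SoilMoist, Temp, WetGrass}; Sprinkler is not in this set.

No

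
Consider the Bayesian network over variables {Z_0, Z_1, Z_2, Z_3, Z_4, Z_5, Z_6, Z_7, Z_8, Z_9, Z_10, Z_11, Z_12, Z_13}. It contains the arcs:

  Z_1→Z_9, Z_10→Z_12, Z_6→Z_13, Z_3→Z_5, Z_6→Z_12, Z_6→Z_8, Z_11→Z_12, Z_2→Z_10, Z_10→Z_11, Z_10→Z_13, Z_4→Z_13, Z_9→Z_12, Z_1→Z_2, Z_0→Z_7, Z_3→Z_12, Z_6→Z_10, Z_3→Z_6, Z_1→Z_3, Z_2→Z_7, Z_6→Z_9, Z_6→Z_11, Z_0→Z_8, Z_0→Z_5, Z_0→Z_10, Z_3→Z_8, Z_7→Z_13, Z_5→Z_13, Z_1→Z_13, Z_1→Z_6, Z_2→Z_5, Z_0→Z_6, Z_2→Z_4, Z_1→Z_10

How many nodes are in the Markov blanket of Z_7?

8

By definition, MB(Z_7) is built from Z_7's parents, Z_7's children, and the co-parents of Z_7.
Ch(Z_7) = {Z_13}.
Pa(Z_7) = {Z_0, Z_2}.
Co-parents of Z_7 (other parents of its children):
  Z_13: Z_1, Z_4, Z_5, Z_6, Z_10
MB(Z_7) = {Z_0, Z_1, Z_2, Z_4, Z_5, Z_6, Z_10, Z_13}, which has 8 nodes.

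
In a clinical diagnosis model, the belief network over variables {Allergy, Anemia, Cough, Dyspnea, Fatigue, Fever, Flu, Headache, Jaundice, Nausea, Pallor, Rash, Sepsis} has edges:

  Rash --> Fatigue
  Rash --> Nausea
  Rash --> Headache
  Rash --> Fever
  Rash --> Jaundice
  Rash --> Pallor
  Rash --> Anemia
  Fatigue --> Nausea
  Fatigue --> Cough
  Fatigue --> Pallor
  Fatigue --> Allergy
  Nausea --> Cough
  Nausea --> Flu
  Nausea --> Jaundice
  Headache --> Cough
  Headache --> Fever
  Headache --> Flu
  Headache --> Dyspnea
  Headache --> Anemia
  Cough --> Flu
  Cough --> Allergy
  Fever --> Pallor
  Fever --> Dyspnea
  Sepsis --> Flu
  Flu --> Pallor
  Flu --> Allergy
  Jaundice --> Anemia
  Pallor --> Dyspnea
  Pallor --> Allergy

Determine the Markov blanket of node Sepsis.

A node's Markov blanket = Pa ∪ Ch ∪ (parents of Ch other than the node itself).
Parents of Sepsis: none.
Ch(Sepsis) = {Flu}.
Other parents of Sepsis's children:
  parents(Flu) \ {Sepsis} = {Cough, Headache, Nausea}.
MB(Sepsis) = {Cough, Flu, Headache, Nausea}.

{Cough, Flu, Headache, Nausea}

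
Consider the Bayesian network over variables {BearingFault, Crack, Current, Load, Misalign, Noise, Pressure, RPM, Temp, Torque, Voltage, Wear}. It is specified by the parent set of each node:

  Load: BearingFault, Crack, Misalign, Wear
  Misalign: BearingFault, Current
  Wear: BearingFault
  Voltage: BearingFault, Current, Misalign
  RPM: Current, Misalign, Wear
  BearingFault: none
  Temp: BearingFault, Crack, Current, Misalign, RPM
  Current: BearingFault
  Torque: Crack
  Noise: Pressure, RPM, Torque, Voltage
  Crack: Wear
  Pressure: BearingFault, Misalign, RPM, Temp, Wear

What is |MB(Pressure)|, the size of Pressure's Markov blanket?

Recall MB(v) = parents ∪ children ∪ spouses, where spouses are the other parents of v's children.
Pressure has child Noise.
Pa(Pressure) = {BearingFault, Misalign, RPM, Temp, Wear}.
Co-parents of Pressure (other parents of its children):
  parents(Noise) \ {Pressure} = {RPM, Torque, Voltage}.
MB(Pressure) = {BearingFault, Misalign, Noise, RPM, Temp, Torque, Voltage, Wear}, which has 8 nodes.

8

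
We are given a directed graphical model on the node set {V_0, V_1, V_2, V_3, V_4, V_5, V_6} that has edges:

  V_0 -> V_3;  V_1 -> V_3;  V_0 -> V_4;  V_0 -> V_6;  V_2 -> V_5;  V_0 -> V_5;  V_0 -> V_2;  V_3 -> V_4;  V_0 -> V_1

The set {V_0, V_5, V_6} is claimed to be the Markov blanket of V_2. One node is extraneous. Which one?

Parents of V_2: V_0.
Ch(V_2) = {V_5}.
Other parents of V_2's children:
  V_5 also has parent V_0.
MB(V_2) = {V_0, V_5}.
V_6 is neither a parent, child, nor co-parent of V_2, so it does not belong.

V_6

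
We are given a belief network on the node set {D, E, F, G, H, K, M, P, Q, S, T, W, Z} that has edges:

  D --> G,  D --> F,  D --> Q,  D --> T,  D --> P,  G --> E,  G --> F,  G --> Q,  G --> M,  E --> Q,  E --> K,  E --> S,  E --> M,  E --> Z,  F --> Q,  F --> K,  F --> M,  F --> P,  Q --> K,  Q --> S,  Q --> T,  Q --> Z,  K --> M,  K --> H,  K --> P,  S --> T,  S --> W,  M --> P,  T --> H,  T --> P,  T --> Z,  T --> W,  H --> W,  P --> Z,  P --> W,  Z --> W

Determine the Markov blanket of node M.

The Markov blanket of a node is its parents, its children, and the other parents of its children.
Parents of M: E, F, G, K.
M has child P.
For each child, the remaining parents (spouses of M):
  P also has parents D, F, K, T.
Taking the union gives {D, E, F, G, K, P, T}.

{D, E, F, G, K, P, T}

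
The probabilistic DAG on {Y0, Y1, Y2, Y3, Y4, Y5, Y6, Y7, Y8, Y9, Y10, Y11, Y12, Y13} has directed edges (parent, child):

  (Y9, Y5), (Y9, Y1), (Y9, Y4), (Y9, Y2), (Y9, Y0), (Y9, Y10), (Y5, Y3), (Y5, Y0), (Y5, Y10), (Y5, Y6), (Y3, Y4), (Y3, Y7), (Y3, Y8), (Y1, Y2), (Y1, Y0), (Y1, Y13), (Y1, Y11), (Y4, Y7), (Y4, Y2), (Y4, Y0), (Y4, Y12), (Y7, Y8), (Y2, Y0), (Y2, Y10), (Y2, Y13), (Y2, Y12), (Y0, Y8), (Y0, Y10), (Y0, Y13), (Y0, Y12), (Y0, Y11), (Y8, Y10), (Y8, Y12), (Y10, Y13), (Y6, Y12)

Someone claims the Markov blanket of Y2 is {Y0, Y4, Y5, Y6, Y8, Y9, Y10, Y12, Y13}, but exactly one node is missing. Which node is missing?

Y1

The Markov blanket of a node is its parents, its children, and the other parents of its children.
Y2's parents: Y1, Y4, Y9.
Ch(Y2) = {Y0, Y10, Y12, Y13}.
Other parents of Y2's children:
  Y0 also has parents Y1, Y4, Y5, Y9.
  Y10 also has parents Y0, Y5, Y8, Y9.
  Y13's other parents are Y0, Y1, Y10.
  Y12's other parents are Y0, Y4, Y6, Y8.
MB(Y2) = {Y0, Y1, Y4, Y5, Y6, Y8, Y9, Y10, Y12, Y13}.
Comparing with the claimed set, Y1 is missing.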